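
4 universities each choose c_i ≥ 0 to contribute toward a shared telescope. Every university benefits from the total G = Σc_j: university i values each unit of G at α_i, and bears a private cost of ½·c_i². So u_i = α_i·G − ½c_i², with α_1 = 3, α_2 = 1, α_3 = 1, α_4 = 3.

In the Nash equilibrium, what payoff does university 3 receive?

University i's FOC: ∂u_i/∂c_i = α_i − c_i = 0, so c_i* = α_i.
NE contributions = (3, 1, 1, 3); G = 8.
u_3 = α_3·G − ½·(c_3)² = 1·8 − ½·1² = 7.5.

7.5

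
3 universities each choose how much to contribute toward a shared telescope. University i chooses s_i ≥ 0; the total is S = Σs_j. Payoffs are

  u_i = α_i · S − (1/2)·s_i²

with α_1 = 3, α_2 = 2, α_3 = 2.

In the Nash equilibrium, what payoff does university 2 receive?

12

University i's FOC: ∂u_i/∂s_i = α_i − s_i = 0, so s_i* = α_i.
NE contributions = (3, 2, 2); S = 7.
u_2 = α_2·S − ½·(s_2)² = 2·7 − ½·2² = 12.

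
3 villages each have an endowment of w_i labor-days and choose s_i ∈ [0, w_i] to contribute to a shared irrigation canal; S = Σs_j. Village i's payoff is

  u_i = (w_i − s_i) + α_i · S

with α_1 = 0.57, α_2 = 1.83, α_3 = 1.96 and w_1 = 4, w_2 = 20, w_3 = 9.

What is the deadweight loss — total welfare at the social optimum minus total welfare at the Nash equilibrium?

13.44

∂u_i/∂s_i = α_i − 1, so village i contributes w_i if α_i > 1, else 0.
α_i > 1 for i ∈ {2, 3}; NE contributions (0, 20, 9), S = 29.
W^NE = Σw_i − S^NE + (Σα_i)·S^NE = 33 + 3.36·29 = 130.44.
Planner: ∂(Σu_j)/∂s_i = Σα_j − 1 = 3.36 > 0, so everyone contributes w_i; S^SO = 33, W^SO = 33 + 3.36·33 = 143.88.
Deadweight loss = 13.44.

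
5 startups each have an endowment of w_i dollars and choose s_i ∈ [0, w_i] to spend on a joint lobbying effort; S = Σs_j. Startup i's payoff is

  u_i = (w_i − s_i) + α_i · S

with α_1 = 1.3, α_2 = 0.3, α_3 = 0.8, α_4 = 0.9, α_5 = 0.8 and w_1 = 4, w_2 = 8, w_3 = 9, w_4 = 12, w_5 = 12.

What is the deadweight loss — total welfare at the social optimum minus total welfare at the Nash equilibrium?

∂u_i/∂s_i = α_i − 1, so startup i contributes w_i if α_i > 1, else 0.
α_i > 1 for i ∈ {1}; NE contributions (4, 0, 0, 0, 0), S = 4.
W^NE = Σw_i − S^NE + (Σα_i)·S^NE = 45 + 3.1·4 = 57.4.
Planner: ∂(Σu_j)/∂s_i = Σα_j − 1 = 3.1 > 0, so everyone contributes w_i; S^SO = 45, W^SO = 45 + 3.1·45 = 184.5.
Deadweight loss = 127.1.

127.1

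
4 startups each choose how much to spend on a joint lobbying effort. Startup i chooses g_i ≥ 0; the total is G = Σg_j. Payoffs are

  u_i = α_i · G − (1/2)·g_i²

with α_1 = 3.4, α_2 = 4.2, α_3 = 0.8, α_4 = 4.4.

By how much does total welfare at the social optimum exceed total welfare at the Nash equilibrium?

188.44

Startup i's FOC: ∂u_i/∂g_i = α_i − g_i = 0, so g_i* = α_i.
NE contributions = (3.4, 4.2, 0.8, 4.4); G = 12.8.
W^NE = (Σα)·G − ½Σα_i² = 12.8² − ½·49.2 = 139.24.
Planner sets g_i = Σα_j = 12.8 for every i, so G^SO = 4·12.8 = 51.2.
W^SO = (Σα)·G^SO − ½·4·(Σα)² = (4/2)·12.8² = 327.68.
Deadweight loss = W^SO − W^NE = 188.44.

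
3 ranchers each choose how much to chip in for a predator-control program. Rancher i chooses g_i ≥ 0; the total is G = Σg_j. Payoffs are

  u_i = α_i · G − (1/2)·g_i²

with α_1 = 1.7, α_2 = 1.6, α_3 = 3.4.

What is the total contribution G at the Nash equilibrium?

Rancher i's FOC: ∂u_i/∂g_i = α_i − g_i = 0, so g_i* = α_i.
NE contributions = (1.7, 1.6, 3.4); G = 6.7.

6.7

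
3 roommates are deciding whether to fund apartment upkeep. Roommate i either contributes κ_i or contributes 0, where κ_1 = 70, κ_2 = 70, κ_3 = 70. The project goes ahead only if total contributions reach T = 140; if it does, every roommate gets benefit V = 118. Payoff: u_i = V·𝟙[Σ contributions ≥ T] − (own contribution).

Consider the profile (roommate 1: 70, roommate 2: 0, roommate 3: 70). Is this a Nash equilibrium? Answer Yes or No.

Total = 140 ≥ 140: provided.
Roommate 1 (pledges 70, payoff 48): dropping to 0 → total 70, payoff 0. No gain.
Roommate 2 (pledges 0, payoff 118): pledging 70 → total 210, payoff 48. No gain.
Roommate 3 (pledges 70, payoff 48): dropping to 0 → total 70, payoff 0. No gain.

Yes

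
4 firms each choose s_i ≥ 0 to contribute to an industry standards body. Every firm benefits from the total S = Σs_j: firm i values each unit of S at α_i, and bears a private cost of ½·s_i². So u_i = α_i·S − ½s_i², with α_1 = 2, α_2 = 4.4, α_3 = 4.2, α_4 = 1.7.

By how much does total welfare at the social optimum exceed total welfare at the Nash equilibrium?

Firm i's FOC: ∂u_i/∂s_i = α_i − s_i = 0, so s_i* = α_i.
NE contributions = (2, 4.4, 4.2, 1.7); S = 12.3.
W^NE = (Σα)·S − ½Σα_i² = 12.3² − ½·43.89 = 129.345.
Planner sets s_i = Σα_j = 12.3 for every i, so S^SO = 4·12.3 = 49.2.
W^SO = (Σα)·S^SO − ½·4·(Σα)² = (4/2)·12.3² = 302.58.
Deadweight loss = W^SO − W^NE = 173.235.

173.235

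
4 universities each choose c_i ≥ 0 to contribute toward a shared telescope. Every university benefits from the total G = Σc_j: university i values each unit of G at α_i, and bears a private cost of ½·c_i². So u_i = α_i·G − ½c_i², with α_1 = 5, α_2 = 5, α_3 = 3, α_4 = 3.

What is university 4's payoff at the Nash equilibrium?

University i's FOC: ∂u_i/∂c_i = α_i − c_i = 0, so c_i* = α_i.
NE contributions = (5, 5, 3, 3); G = 16.
u_4 = α_4·G − ½·(c_4)² = 3·16 − ½·3² = 43.5.

43.5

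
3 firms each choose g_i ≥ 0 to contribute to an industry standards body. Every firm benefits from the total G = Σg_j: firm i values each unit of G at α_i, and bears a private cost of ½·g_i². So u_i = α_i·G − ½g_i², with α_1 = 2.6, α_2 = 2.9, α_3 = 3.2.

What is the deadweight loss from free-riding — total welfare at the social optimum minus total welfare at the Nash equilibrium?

Firm i's FOC: ∂u_i/∂g_i = α_i − g_i = 0, so g_i* = α_i.
NE contributions = (2.6, 2.9, 3.2); G = 8.7.
W^NE = (Σα)·G − ½Σα_i² = 8.7² − ½·25.41 = 62.985.
Planner sets g_i = Σα_j = 8.7 for every i, so G^SO = 3·8.7 = 26.1.
W^SO = (Σα)·G^SO − ½·3·(Σα)² = (3/2)·8.7² = 113.535.
Deadweight loss = W^SO − W^NE = 50.55.

50.55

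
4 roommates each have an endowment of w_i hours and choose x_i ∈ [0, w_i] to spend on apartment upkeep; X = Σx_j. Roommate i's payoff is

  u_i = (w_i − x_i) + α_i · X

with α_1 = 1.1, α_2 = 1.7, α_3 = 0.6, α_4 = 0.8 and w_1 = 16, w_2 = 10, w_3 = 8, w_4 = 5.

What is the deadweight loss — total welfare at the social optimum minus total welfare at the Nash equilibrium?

41.6

∂u_i/∂x_i = α_i − 1, so roommate i contributes w_i if α_i > 1, else 0.
α_i > 1 for i ∈ {1, 2}; NE contributions (16, 10, 0, 0), X = 26.
W^NE = Σw_i − X^NE + (Σα_i)·X^NE = 39 + 3.2·26 = 122.2.
Planner: ∂(Σu_j)/∂x_i = Σα_j − 1 = 3.2 > 0, so everyone contributes w_i; X^SO = 39, W^SO = 39 + 3.2·39 = 163.8.
Deadweight loss = 41.6.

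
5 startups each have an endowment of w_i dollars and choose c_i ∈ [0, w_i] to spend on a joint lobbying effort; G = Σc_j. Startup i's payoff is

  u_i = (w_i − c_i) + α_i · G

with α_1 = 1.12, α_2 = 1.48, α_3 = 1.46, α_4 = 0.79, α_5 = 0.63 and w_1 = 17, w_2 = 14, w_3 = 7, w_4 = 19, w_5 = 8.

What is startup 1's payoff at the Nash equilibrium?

42.56

∂u_i/∂c_i = α_i − 1, so startup i contributes w_i if α_i > 1, else 0.
α_i > 1 for i ∈ {1, 2, 3}; NE contributions (17, 14, 7, 0, 0), G = 38.
u_1 = (17 − 17) + 1.12·38 = 42.56.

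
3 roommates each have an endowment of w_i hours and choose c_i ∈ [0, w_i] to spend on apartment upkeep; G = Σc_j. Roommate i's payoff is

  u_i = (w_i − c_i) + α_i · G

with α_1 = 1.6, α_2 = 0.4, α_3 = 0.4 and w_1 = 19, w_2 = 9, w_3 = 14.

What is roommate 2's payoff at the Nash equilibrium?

16.6

∂u_i/∂c_i = α_i − 1, so roommate i contributes w_i if α_i > 1, else 0.
α_i > 1 for i ∈ {1}; NE contributions (19, 0, 0), G = 19.
u_2 = (9 − 0) + 0.4·19 = 16.6.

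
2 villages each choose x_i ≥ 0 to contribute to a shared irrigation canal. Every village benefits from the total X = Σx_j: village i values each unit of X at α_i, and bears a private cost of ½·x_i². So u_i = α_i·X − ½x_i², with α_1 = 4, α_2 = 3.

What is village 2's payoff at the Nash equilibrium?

Village i's FOC: ∂u_i/∂x_i = α_i − x_i = 0, so x_i* = α_i.
NE contributions = (4, 3); X = 7.
u_2 = α_2·X − ½·(x_2)² = 3·7 − ½·3² = 16.5.

16.5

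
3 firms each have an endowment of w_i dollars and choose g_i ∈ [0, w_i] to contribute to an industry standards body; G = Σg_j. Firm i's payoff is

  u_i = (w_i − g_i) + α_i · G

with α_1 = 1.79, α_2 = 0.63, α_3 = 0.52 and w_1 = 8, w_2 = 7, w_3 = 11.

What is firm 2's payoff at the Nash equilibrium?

∂u_i/∂g_i = α_i − 1, so firm i contributes w_i if α_i > 1, else 0.
α_i > 1 for i ∈ {1}; NE contributions (8, 0, 0), G = 8.
u_2 = (7 − 0) + 0.63·8 = 12.04.

12.04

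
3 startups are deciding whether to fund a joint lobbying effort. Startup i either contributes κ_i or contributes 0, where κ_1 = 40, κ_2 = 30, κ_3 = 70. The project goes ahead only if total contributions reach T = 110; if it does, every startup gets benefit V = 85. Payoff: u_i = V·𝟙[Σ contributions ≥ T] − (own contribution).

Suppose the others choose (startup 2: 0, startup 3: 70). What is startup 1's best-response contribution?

Others' total = 70. Contributing 40 brings total to 110 ≥ 110: gain V − κ_1 = 45.
Best response: 40.

40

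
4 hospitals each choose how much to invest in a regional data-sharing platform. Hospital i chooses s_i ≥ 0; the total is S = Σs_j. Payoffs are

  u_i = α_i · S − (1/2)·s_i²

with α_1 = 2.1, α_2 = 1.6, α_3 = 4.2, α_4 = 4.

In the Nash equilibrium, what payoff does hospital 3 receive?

41.16

Hospital i's FOC: ∂u_i/∂s_i = α_i − s_i = 0, so s_i* = α_i.
NE contributions = (2.1, 1.6, 4.2, 4); S = 11.9.
u_3 = α_3·S − ½·(s_3)² = 4.2·11.9 − ½·4.2² = 41.16.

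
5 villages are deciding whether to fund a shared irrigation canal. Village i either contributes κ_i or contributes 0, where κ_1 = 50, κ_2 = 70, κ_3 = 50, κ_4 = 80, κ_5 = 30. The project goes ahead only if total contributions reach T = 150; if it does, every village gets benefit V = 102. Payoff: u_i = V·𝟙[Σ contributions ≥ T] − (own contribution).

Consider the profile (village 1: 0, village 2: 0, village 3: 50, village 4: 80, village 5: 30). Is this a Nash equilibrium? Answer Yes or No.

Total = 160 ≥ 150: provided.
Village 1 (pledges 0, payoff 102): pledging 50 → total 210, payoff 52. No gain.
Village 2 (pledges 0, payoff 102): pledging 70 → total 230, payoff 32. No gain.
Village 3 (pledges 50, payoff 52): dropping to 0 → total 110, payoff 0. No gain.
Village 4 (pledges 80, payoff 22): dropping to 0 → total 80, payoff 0. No gain.
Village 5 (pledges 30, payoff 72): dropping to 0 → total 130, payoff 0. No gain.

Yes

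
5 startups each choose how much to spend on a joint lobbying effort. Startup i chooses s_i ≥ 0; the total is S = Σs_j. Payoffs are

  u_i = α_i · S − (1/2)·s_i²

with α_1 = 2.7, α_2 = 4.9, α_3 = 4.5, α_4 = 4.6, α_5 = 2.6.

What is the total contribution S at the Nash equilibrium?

19.3

Startup i's FOC: ∂u_i/∂s_i = α_i − s_i = 0, so s_i* = α_i.
NE contributions = (2.7, 4.9, 4.5, 4.6, 2.6); S = 19.3.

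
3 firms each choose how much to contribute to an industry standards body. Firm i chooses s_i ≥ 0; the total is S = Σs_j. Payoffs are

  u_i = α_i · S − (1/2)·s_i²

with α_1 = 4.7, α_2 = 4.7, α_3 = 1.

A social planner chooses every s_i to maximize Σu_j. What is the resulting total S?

31.2

Planner FOC: ∂(Σu_j)/∂s_i = (Σα_j) − s_i = 0, so s_i^SO = Σα_j = 10.4 for every i; S^SO = 31.2.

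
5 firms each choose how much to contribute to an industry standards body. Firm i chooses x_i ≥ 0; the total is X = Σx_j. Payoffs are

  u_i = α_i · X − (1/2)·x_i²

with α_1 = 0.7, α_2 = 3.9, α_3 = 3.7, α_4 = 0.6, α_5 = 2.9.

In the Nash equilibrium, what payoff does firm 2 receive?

38.415

Firm i's FOC: ∂u_i/∂x_i = α_i − x_i = 0, so x_i* = α_i.
NE contributions = (0.7, 3.9, 3.7, 0.6, 2.9); X = 11.8.
u_2 = α_2·X − ½·(x_2)² = 3.9·11.8 − ½·3.9² = 38.415.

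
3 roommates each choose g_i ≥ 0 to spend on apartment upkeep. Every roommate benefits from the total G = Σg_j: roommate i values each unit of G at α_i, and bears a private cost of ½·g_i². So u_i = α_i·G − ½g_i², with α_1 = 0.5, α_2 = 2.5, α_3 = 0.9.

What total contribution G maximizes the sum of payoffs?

11.7

Planner FOC: ∂(Σu_j)/∂g_i = (Σα_j) − g_i = 0, so g_i^SO = Σα_j = 3.9 for every i; G^SO = 11.7.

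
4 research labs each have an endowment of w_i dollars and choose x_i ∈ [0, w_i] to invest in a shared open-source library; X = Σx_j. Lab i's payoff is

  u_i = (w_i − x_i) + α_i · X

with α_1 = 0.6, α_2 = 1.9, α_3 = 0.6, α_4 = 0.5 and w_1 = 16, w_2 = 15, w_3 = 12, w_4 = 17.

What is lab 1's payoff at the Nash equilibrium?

25

∂u_i/∂x_i = α_i − 1, so lab i contributes w_i if α_i > 1, else 0.
α_i > 1 for i ∈ {2}; NE contributions (0, 15, 0, 0), X = 15.
u_1 = (16 − 0) + 0.6·15 = 25.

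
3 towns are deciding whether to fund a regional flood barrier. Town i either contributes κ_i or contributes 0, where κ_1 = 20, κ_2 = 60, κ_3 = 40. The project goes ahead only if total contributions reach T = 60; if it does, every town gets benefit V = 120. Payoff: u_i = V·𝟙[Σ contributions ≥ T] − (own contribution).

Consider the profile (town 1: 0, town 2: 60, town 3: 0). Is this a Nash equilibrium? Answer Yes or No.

Yes

Total = 60 ≥ 60: provided.
Town 1 (pledges 0, payoff 120): pledging 20 → total 80, payoff 100. No gain.
Town 2 (pledges 60, payoff 60): dropping to 0 → total 0, payoff 0. No gain.
Town 3 (pledges 0, payoff 120): pledging 40 → total 100, payoff 80. No gain.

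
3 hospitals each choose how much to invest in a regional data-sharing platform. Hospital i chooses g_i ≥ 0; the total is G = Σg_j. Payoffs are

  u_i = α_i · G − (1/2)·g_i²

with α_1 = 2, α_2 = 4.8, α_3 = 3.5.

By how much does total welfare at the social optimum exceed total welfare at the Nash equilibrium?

Hospital i's FOC: ∂u_i/∂g_i = α_i − g_i = 0, so g_i* = α_i.
NE contributions = (2, 4.8, 3.5); G = 10.3.
W^NE = (Σα)·G − ½Σα_i² = 10.3² − ½·39.29 = 86.445.
Planner sets g_i = Σα_j = 10.3 for every i, so G^SO = 3·10.3 = 30.9.
W^SO = (Σα)·G^SO − ½·3·(Σα)² = (3/2)·10.3² = 159.135.
Deadweight loss = W^SO − W^NE = 72.69.

72.69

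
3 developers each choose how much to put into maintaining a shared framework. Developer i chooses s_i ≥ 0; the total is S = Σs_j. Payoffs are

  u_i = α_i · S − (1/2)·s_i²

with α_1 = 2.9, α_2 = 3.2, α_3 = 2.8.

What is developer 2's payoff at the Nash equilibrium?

23.36

Developer i's FOC: ∂u_i/∂s_i = α_i − s_i = 0, so s_i* = α_i.
NE contributions = (2.9, 3.2, 2.8); S = 8.9.
u_2 = α_2·S − ½·(s_2)² = 3.2·8.9 − ½·3.2² = 23.36.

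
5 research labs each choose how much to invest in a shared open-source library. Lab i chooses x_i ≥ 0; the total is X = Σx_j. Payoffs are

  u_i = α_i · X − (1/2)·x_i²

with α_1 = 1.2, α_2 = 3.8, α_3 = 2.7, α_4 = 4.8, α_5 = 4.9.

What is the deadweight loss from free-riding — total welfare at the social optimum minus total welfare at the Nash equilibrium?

Lab i's FOC: ∂u_i/∂x_i = α_i − x_i = 0, so x_i* = α_i.
NE contributions = (1.2, 3.8, 2.7, 4.8, 4.9); X = 17.4.
W^NE = (Σα)·X − ½Σα_i² = 17.4² − ½·70.22 = 267.65.
Planner sets x_i = Σα_j = 17.4 for every i, so X^SO = 5·17.4 = 87.
W^SO = (Σα)·X^SO − ½·5·(Σα)² = (5/2)·17.4² = 756.9.
Deadweight loss = W^SO − W^NE = 489.25.

489.25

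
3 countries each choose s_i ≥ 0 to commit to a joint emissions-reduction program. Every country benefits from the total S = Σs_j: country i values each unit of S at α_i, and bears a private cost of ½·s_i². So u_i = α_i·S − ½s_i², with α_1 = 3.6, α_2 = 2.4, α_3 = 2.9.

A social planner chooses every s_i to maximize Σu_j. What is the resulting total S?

Planner FOC: ∂(Σu_j)/∂s_i = (Σα_j) − s_i = 0, so s_i^SO = Σα_j = 8.9 for every i; S^SO = 26.7.

26.7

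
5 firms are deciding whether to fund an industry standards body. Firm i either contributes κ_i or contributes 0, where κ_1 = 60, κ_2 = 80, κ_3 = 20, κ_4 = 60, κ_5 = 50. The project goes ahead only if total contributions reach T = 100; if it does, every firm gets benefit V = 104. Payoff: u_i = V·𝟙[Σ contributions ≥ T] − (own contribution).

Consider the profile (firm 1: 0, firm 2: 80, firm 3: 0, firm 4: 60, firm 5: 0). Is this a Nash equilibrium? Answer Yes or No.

Total = 140 ≥ 100: provided.
Firm 1 (pledges 0, payoff 104): pledging 60 → total 200, payoff 44. No gain.
Firm 2 (pledges 80, payoff 24): dropping to 0 → total 60, payoff 0. No gain.
Firm 3 (pledges 0, payoff 104): pledging 20 → total 160, payoff 84. No gain.
Firm 4 (pledges 60, payoff 44): dropping to 0 → total 80, payoff 0. No gain.
Firm 5 (pledges 0, payoff 104): pledging 50 → total 190, payoff 54. No gain.

Yes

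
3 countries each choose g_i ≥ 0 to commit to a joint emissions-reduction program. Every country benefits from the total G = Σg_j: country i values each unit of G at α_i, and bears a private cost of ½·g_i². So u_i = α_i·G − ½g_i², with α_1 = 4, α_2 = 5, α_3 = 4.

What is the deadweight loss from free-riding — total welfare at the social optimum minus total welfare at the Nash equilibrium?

113

Country i's FOC: ∂u_i/∂g_i = α_i − g_i = 0, so g_i* = α_i.
NE contributions = (4, 5, 4); G = 13.
W^NE = (Σα)·G − ½Σα_i² = 13² − ½·57 = 140.5.
Planner sets g_i = Σα_j = 13 for every i, so G^SO = 3·13 = 39.
W^SO = (Σα)·G^SO − ½·3·(Σα)² = (3/2)·13² = 253.5.
Deadweight loss = W^SO − W^NE = 113.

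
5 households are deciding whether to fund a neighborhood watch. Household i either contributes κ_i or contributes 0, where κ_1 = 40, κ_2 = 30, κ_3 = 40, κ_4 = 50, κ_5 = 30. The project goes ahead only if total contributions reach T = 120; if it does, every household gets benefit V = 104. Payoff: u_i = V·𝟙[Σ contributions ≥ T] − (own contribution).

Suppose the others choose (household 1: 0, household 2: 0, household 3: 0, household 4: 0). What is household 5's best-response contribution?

0

Others' total = 0. Even contributing 30 gives 30 < 120: no benefit either way.
Best response: 0.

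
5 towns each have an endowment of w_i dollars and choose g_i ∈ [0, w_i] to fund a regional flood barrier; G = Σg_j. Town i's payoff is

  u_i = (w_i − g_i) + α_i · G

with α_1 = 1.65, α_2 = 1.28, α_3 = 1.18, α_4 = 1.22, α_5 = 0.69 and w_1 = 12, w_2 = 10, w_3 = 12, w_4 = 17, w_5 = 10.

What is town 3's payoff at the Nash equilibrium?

∂u_i/∂g_i = α_i − 1, so town i contributes w_i if α_i > 1, else 0.
α_i > 1 for i ∈ {1, 2, 3, 4}; NE contributions (12, 10, 12, 17, 0), G = 51.
u_3 = (12 − 12) + 1.18·51 = 60.18.

60.18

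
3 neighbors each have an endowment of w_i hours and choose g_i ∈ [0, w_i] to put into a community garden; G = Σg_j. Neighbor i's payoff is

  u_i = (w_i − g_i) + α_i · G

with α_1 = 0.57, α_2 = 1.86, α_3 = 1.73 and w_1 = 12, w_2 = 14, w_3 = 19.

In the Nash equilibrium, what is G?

33

∂u_i/∂g_i = α_i − 1, so neighbor i contributes w_i if α_i > 1, else 0.
α_i > 1 for i ∈ {2, 3}; NE contributions (0, 14, 19), G = 33.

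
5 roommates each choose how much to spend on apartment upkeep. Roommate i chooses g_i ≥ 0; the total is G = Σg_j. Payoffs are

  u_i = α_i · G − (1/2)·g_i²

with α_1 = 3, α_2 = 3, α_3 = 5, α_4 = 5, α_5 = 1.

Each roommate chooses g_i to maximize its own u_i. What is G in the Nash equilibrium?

17

Roommate i's FOC: ∂u_i/∂g_i = α_i − g_i = 0, so g_i* = α_i.
NE contributions = (3, 3, 5, 5, 1); G = 17.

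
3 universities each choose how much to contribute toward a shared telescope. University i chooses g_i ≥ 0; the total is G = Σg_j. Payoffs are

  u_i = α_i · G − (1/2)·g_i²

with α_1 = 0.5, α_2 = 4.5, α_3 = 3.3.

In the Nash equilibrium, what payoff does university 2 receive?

University i's FOC: ∂u_i/∂g_i = α_i − g_i = 0, so g_i* = α_i.
NE contributions = (0.5, 4.5, 3.3); G = 8.3.
u_2 = α_2·G − ½·(g_2)² = 4.5·8.3 − ½·4.5² = 27.225.

27.225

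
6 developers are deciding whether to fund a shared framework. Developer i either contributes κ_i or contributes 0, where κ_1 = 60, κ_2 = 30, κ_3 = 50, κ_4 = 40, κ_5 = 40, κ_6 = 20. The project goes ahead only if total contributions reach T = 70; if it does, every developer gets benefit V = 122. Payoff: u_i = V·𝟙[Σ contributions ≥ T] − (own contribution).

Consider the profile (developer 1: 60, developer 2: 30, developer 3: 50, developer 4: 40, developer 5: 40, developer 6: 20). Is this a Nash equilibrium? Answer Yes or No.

No

Total = 240 ≥ 70: provided.
Developer 1 (pledges 60, payoff 62): dropping to 0 → total 180, payoff 122. Profitable deviation.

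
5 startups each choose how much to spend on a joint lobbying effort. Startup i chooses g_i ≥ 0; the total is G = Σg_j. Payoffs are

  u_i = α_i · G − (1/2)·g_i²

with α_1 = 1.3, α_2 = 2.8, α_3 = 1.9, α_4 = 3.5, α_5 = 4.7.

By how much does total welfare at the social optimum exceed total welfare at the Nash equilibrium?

Startup i's FOC: ∂u_i/∂g_i = α_i − g_i = 0, so g_i* = α_i.
NE contributions = (1.3, 2.8, 1.9, 3.5, 4.7); G = 14.2.
W^NE = (Σα)·G − ½Σα_i² = 14.2² − ½·47.48 = 177.9.
Planner sets g_i = Σα_j = 14.2 for every i, so G^SO = 5·14.2 = 71.
W^SO = (Σα)·G^SO − ½·5·(Σα)² = (5/2)·14.2² = 504.1.
Deadweight loss = W^SO − W^NE = 326.2.

326.2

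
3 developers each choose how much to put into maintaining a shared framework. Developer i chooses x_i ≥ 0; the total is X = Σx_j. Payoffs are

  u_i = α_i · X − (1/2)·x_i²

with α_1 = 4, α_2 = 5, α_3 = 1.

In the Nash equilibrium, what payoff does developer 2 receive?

Developer i's FOC: ∂u_i/∂x_i = α_i − x_i = 0, so x_i* = α_i.
NE contributions = (4, 5, 1); X = 10.
u_2 = α_2·X − ½·(x_2)² = 5·10 − ½·5² = 37.5.

37.5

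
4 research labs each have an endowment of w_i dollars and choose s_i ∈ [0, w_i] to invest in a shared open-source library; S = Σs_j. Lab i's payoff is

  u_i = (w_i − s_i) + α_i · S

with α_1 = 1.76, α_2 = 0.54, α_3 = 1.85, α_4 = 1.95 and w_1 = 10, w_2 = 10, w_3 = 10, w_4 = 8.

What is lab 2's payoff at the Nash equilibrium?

25.12

∂u_i/∂s_i = α_i − 1, so lab i contributes w_i if α_i > 1, else 0.
α_i > 1 for i ∈ {1, 3, 4}; NE contributions (10, 0, 10, 8), S = 28.
u_2 = (10 − 0) + 0.54·28 = 25.12.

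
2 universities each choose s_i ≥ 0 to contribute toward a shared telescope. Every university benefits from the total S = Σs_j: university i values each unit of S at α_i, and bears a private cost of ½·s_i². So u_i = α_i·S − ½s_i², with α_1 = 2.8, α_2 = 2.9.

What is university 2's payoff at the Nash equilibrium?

University i's FOC: ∂u_i/∂s_i = α_i − s_i = 0, so s_i* = α_i.
NE contributions = (2.8, 2.9); S = 5.7.
u_2 = α_2·S − ½·(s_2)² = 2.9·5.7 − ½·2.9² = 12.325.

12.325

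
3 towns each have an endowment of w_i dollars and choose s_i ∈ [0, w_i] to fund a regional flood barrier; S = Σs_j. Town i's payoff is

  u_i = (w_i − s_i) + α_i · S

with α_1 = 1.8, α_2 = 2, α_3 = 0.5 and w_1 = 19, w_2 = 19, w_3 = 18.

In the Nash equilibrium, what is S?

∂u_i/∂s_i = α_i − 1, so town i contributes w_i if α_i > 1, else 0.
α_i > 1 for i ∈ {1, 2}; NE contributions (19, 19, 0), S = 38.

38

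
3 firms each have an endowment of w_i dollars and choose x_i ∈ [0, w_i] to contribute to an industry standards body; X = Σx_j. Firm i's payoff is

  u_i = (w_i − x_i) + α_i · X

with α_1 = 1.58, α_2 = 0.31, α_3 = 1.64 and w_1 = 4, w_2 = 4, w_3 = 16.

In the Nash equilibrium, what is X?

20

∂u_i/∂x_i = α_i − 1, so firm i contributes w_i if α_i > 1, else 0.
α_i > 1 for i ∈ {1, 3}; NE contributions (4, 0, 16), X = 20.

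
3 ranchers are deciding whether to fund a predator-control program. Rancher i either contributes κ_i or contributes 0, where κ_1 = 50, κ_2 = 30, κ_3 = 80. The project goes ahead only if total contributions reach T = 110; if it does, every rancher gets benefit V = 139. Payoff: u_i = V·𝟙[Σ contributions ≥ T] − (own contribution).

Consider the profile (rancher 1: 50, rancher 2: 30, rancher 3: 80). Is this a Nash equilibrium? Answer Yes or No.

Total = 160 ≥ 110: provided.
Rancher 1 (pledges 50, payoff 89): dropping to 0 → total 110, payoff 139. Profitable deviation.

No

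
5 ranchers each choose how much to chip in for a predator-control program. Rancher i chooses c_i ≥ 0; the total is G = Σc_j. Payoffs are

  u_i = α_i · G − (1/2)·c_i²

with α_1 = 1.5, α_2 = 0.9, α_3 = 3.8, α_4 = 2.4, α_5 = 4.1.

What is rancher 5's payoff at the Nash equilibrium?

43.665

Rancher i's FOC: ∂u_i/∂c_i = α_i − c_i = 0, so c_i* = α_i.
NE contributions = (1.5, 0.9, 3.8, 2.4, 4.1); G = 12.7.
u_5 = α_5·G − ½·(c_5)² = 4.1·12.7 − ½·4.1² = 43.665.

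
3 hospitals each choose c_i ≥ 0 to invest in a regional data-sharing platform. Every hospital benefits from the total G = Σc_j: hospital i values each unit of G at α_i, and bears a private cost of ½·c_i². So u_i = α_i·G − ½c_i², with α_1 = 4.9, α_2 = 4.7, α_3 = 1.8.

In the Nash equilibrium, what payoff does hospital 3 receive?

Hospital i's FOC: ∂u_i/∂c_i = α_i − c_i = 0, so c_i* = α_i.
NE contributions = (4.9, 4.7, 1.8); G = 11.4.
u_3 = α_3·G − ½·(c_3)² = 1.8·11.4 − ½·1.8² = 18.9.

18.9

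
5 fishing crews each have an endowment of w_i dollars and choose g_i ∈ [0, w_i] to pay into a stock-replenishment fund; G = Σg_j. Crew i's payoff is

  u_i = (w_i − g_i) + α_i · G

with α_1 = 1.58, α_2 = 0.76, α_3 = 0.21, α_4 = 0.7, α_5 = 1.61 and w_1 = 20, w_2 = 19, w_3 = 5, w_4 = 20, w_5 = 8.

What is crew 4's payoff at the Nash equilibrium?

∂u_i/∂g_i = α_i − 1, so crew i contributes w_i if α_i > 1, else 0.
α_i > 1 for i ∈ {1, 5}; NE contributions (20, 0, 0, 0, 8), G = 28.
u_4 = (20 − 0) + 0.7·28 = 39.6.

39.6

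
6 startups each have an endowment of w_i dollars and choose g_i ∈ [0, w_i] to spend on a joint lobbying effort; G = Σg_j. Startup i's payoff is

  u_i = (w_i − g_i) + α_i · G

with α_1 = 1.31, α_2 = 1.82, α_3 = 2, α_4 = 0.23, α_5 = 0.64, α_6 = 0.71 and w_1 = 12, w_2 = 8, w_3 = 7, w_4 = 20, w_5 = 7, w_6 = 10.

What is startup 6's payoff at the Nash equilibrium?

29.17

∂u_i/∂g_i = α_i − 1, so startup i contributes w_i if α_i > 1, else 0.
α_i > 1 for i ∈ {1, 2, 3}; NE contributions (12, 8, 7, 0, 0, 0), G = 27.
u_6 = (10 − 0) + 0.71·27 = 29.17.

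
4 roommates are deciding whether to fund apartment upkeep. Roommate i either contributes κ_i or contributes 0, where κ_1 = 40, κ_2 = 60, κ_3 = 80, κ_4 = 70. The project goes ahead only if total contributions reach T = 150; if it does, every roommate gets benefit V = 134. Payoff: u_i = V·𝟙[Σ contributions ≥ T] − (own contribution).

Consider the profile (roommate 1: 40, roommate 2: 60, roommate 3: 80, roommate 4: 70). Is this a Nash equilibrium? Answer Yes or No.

No

Total = 250 ≥ 150: provided.
Roommate 1 (pledges 40, payoff 94): dropping to 0 → total 210, payoff 134. Profitable deviation.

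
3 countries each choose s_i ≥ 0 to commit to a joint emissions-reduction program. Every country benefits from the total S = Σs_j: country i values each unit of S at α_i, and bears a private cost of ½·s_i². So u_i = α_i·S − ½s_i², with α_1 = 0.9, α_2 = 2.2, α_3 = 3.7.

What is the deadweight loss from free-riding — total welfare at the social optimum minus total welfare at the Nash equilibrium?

Country i's FOC: ∂u_i/∂s_i = α_i − s_i = 0, so s_i* = α_i.
NE contributions = (0.9, 2.2, 3.7); S = 6.8.
W^NE = (Σα)·S − ½Σα_i² = 6.8² − ½·19.34 = 36.57.
Planner sets s_i = Σα_j = 6.8 for every i, so S^SO = 3·6.8 = 20.4.
W^SO = (Σα)·S^SO − ½·3·(Σα)² = (3/2)·6.8² = 69.36.
Deadweight loss = W^SO − W^NE = 32.79.

32.79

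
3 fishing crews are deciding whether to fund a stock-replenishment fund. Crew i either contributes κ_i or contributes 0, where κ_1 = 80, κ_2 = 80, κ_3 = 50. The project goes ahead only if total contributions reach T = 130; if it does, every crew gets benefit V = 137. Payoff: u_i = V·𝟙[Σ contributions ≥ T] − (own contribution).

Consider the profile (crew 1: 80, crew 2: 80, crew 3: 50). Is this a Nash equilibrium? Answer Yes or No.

Total = 210 ≥ 130: provided.
Crew 1 (pledges 80, payoff 57): dropping to 0 → total 130, payoff 137. Profitable deviation.

No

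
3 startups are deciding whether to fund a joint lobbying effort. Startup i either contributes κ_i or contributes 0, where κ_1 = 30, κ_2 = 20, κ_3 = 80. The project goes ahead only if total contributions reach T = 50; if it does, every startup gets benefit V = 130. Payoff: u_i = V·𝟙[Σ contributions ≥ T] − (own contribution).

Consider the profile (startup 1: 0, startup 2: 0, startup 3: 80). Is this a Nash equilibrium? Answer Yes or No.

Yes

Total = 80 ≥ 50: provided.
Startup 1 (pledges 0, payoff 130): pledging 30 → total 110, payoff 100. No gain.
Startup 2 (pledges 0, payoff 130): pledging 20 → total 100, payoff 110. No gain.
Startup 3 (pledges 80, payoff 50): dropping to 0 → total 0, payoff 0. No gain.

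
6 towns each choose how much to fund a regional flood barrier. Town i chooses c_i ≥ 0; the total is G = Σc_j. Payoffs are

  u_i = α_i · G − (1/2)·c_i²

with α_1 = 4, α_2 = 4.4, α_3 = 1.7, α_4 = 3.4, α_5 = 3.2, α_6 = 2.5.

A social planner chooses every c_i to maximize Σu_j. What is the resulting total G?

Planner FOC: ∂(Σu_j)/∂c_i = (Σα_j) − c_i = 0, so c_i^SO = Σα_j = 19.2 for every i; G^SO = 115.2.

115.2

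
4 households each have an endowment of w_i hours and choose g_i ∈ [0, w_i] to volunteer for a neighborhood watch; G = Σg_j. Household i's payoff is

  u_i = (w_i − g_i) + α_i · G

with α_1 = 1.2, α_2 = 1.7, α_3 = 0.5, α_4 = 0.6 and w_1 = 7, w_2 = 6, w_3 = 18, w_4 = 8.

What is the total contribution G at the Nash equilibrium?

13

∂u_i/∂g_i = α_i − 1, so household i contributes w_i if α_i > 1, else 0.
α_i > 1 for i ∈ {1, 2}; NE contributions (7, 6, 0, 0), G = 13.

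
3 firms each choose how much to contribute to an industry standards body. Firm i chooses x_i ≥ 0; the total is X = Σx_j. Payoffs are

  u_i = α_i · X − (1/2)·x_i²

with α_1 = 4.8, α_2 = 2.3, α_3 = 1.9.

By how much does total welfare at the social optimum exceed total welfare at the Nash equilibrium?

Firm i's FOC: ∂u_i/∂x_i = α_i − x_i = 0, so x_i* = α_i.
NE contributions = (4.8, 2.3, 1.9); X = 9.
W^NE = (Σα)·X − ½Σα_i² = 9² − ½·31.94 = 65.03.
Planner sets x_i = Σα_j = 9 for every i, so X^SO = 3·9 = 27.
W^SO = (Σα)·X^SO − ½·3·(Σα)² = (3/2)·9² = 121.5.
Deadweight loss = W^SO − W^NE = 56.47.

56.47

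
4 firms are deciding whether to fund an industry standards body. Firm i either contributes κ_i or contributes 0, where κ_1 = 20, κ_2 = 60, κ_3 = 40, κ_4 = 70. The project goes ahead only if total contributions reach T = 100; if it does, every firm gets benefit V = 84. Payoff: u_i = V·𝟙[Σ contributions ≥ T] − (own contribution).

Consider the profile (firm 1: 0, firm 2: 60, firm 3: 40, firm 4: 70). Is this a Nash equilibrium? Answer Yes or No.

No

Total = 170 ≥ 100: provided.
Firm 1 (pledges 0, payoff 84): pledging 20 → total 190, payoff 64. No gain.
Firm 2 (pledges 60, payoff 24): dropping to 0 → total 110, payoff 84. Profitable deviation.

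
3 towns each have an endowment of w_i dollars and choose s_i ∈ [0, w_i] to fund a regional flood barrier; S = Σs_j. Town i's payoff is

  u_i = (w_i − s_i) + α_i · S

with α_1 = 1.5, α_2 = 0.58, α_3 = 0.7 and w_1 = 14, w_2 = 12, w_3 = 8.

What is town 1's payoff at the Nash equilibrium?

∂u_i/∂s_i = α_i − 1, so town i contributes w_i if α_i > 1, else 0.
α_i > 1 for i ∈ {1}; NE contributions (14, 0, 0), S = 14.
u_1 = (14 − 14) + 1.5·14 = 21.

21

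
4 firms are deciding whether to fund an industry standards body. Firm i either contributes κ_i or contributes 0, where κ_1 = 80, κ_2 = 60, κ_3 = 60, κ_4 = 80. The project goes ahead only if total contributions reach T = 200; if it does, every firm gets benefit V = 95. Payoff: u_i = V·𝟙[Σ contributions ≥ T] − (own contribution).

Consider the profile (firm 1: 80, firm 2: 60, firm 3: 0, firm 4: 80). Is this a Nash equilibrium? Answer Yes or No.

Yes

Total = 220 ≥ 200: provided.
Firm 1 (pledges 80, payoff 15): dropping to 0 → total 140, payoff 0. No gain.
Firm 2 (pledges 60, payoff 35): dropping to 0 → total 160, payoff 0. No gain.
Firm 3 (pledges 0, payoff 95): pledging 60 → total 280, payoff 35. No gain.
Firm 4 (pledges 80, payoff 15): dropping to 0 → total 140, payoff 0. No gain.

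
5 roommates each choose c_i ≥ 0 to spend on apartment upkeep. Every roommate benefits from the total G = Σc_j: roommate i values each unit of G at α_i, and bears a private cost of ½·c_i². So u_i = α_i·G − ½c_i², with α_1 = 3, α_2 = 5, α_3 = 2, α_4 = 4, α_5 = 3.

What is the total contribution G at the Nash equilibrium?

Roommate i's FOC: ∂u_i/∂c_i = α_i − c_i = 0, so c_i* = α_i.
NE contributions = (3, 5, 2, 4, 3); G = 17.

17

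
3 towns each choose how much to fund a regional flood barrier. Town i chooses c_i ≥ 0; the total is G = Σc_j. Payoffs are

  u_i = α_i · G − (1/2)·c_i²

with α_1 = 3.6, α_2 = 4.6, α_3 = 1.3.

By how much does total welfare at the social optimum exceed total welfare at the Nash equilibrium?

63.03

Town i's FOC: ∂u_i/∂c_i = α_i − c_i = 0, so c_i* = α_i.
NE contributions = (3.6, 4.6, 1.3); G = 9.5.
W^NE = (Σα)·G − ½Σα_i² = 9.5² − ½·35.81 = 72.345.
Planner sets c_i = Σα_j = 9.5 for every i, so G^SO = 3·9.5 = 28.5.
W^SO = (Σα)·G^SO − ½·3·(Σα)² = (3/2)·9.5² = 135.375.
Deadweight loss = W^SO − W^NE = 63.03.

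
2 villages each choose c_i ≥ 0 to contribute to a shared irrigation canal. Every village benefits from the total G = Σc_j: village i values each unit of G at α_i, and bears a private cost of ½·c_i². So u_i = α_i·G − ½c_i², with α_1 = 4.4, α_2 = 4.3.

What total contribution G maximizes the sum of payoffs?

17.4

Planner FOC: ∂(Σu_j)/∂c_i = (Σα_j) − c_i = 0, so c_i^SO = Σα_j = 8.7 for every i; G^SO = 17.4.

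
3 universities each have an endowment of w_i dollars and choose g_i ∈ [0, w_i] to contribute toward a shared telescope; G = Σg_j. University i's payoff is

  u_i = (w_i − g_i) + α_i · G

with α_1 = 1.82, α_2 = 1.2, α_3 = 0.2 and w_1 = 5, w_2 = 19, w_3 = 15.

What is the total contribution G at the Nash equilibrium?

24

∂u_i/∂g_i = α_i − 1, so university i contributes w_i if α_i > 1, else 0.
α_i > 1 for i ∈ {1, 2}; NE contributions (5, 19, 0), G = 24.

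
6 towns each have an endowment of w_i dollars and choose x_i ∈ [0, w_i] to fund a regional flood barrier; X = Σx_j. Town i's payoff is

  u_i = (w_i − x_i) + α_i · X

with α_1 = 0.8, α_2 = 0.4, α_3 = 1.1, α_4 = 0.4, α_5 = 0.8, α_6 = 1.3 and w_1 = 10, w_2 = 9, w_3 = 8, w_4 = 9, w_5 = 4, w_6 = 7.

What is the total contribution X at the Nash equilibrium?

15

∂u_i/∂x_i = α_i − 1, so town i contributes w_i if α_i > 1, else 0.
α_i > 1 for i ∈ {3, 6}; NE contributions (0, 0, 8, 0, 0, 7), X = 15.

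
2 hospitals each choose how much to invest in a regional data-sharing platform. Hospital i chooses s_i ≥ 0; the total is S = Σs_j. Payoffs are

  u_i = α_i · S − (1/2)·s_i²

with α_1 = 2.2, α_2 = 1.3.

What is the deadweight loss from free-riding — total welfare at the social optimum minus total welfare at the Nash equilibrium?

Hospital i's FOC: ∂u_i/∂s_i = α_i − s_i = 0, so s_i* = α_i.
NE contributions = (2.2, 1.3); S = 3.5.
W^NE = (Σα)·S − ½Σα_i² = 3.5² − ½·6.53 = 8.985.
Planner sets s_i = Σα_j = 3.5 for every i, so S^SO = 2·3.5 = 7.
W^SO = (Σα)·S^SO − ½·2·(Σα)² = (2/2)·3.5² = 12.25.
Deadweight loss = W^SO − W^NE = 3.265.

3.265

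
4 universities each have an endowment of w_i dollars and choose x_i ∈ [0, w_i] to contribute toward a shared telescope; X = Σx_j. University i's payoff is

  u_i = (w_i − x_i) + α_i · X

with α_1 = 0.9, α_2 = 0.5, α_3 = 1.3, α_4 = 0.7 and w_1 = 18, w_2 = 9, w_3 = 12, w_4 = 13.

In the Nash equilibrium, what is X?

12

∂u_i/∂x_i = α_i − 1, so university i contributes w_i if α_i > 1, else 0.
α_i > 1 for i ∈ {3}; NE contributions (0, 0, 12, 0), X = 12.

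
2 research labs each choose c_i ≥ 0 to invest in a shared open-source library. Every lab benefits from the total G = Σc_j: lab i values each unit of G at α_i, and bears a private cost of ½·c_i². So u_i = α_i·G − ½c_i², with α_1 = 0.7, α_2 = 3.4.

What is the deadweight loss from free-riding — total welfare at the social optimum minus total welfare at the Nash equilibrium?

Lab i's FOC: ∂u_i/∂c_i = α_i − c_i = 0, so c_i* = α_i.
NE contributions = (0.7, 3.4); G = 4.1.
W^NE = (Σα)·G − ½Σα_i² = 4.1² − ½·12.05 = 10.785.
Planner sets c_i = Σα_j = 4.1 for every i, so G^SO = 2·4.1 = 8.2.
W^SO = (Σα)·G^SO − ½·2·(Σα)² = (2/2)·4.1² = 16.81.
Deadweight loss = W^SO − W^NE = 6.025.

6.025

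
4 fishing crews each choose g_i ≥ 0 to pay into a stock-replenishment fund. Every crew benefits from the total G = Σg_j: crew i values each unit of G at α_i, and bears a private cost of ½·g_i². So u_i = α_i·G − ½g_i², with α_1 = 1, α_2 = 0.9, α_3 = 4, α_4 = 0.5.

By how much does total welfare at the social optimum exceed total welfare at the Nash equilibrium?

Crew i's FOC: ∂u_i/∂g_i = α_i − g_i = 0, so g_i* = α_i.
NE contributions = (1, 0.9, 4, 0.5); G = 6.4.
W^NE = (Σα)·G − ½Σα_i² = 6.4² − ½·18.06 = 31.93.
Planner sets g_i = Σα_j = 6.4 for every i, so G^SO = 4·6.4 = 25.6.
W^SO = (Σα)·G^SO − ½·4·(Σα)² = (4/2)·6.4² = 81.92.
Deadweight loss = W^SO − W^NE = 49.99.

49.99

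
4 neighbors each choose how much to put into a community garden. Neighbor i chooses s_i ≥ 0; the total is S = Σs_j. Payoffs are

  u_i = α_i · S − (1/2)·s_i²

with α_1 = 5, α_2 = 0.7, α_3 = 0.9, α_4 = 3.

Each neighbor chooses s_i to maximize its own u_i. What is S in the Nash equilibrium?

9.6

Neighbor i's FOC: ∂u_i/∂s_i = α_i − s_i = 0, so s_i* = α_i.
NE contributions = (5, 0.7, 0.9, 3); S = 9.6.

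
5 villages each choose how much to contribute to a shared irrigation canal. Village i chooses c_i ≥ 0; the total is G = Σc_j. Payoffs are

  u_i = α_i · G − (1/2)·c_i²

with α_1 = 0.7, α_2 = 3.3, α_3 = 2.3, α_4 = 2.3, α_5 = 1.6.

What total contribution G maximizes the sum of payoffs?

Planner FOC: ∂(Σu_j)/∂c_i = (Σα_j) − c_i = 0, so c_i^SO = Σα_j = 10.2 for every i; G^SO = 51.

51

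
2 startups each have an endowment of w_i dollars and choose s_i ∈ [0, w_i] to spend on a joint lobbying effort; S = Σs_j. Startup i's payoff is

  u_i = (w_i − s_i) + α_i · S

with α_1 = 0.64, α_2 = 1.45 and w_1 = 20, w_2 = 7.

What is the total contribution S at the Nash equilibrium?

7

∂u_i/∂s_i = α_i − 1, so startup i contributes w_i if α_i > 1, else 0.
α_i > 1 for i ∈ {2}; NE contributions (0, 7), S = 7.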